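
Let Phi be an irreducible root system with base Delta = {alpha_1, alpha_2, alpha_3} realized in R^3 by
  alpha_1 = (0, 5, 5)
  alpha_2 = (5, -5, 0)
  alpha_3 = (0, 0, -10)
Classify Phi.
C3

Compute the Cartan integers a_ij = 2(alpha_i, alpha_j)/(alpha_j, alpha_j); the resulting 3x3 Cartan matrix is
[[2, -1, -1], [-1, 2, 0], [-2, 0, 2]].
The roots have two lengths (squared-length ratio 2:1); the short ones are alpha_{1,2}. The associated Dynkin diagram is a chain of 3 nodes with a double edge at one end; the terminal node there is the unique long simple root (C_3), so the type is C_3 (the algebra sp(6)).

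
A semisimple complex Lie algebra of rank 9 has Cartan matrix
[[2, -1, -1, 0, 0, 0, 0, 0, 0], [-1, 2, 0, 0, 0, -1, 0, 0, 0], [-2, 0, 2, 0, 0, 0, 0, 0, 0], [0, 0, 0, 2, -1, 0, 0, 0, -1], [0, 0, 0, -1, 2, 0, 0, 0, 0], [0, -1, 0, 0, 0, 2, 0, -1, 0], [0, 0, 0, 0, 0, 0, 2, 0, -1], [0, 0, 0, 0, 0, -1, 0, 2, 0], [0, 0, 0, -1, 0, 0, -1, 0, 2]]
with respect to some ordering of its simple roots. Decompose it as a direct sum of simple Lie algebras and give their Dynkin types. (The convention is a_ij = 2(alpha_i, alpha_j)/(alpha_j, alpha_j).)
A4 + C5

The diagram associated to this matrix has two connected components: the simple roots {alpha_4, alpha_5, alpha_7, alpha_9} form a chain of 4 nodes with single edges (A_4), and {alpha_1, alpha_2, alpha_3, alpha_6, alpha_8} form a chain of 5 nodes with a double edge at one end; the terminal node there is the unique long simple root (C_5). A semisimple Lie algebra decomposes uniquely as the direct sum of simple ideals, one per connected component of its Dynkin diagram, so g ≅ A_4 ⊕ C_5 (dimension 24 + 55 = 79).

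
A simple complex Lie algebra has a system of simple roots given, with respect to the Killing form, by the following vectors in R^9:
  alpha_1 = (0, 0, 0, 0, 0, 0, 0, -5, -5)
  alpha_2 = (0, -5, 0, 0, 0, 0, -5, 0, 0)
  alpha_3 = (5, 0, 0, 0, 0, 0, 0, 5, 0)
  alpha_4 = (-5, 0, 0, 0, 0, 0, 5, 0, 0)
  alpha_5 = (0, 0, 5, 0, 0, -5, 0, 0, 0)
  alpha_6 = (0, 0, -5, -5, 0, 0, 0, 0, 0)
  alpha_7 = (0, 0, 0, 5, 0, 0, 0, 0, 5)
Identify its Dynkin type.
Compute the Cartan integers a_ij = 2(alpha_i, alpha_j)/(alpha_j, alpha_j); the resulting 7x7 Cartan matrix is
[[2, 0, -1, 0, 0, 0, -1], [0, 2, 0, -1, 0, 0, 0], [-1, 0, 2, -1, 0, 0, 0], [0, -1, -1, 2, 0, 0, 0], [0, 0, 0, 0, 2, -1, 0], [0, 0, 0, 0, -1, 2, -1], [-1, 0, 0, 0, 0, -1, 2]].
All simple roots have the same length, so the diagram is simply laced. The associated Dynkin diagram is a chain of 7 nodes with single edges (A_7), so the type is A_7 (the algebra sl(8)).

A_7 (sl(8))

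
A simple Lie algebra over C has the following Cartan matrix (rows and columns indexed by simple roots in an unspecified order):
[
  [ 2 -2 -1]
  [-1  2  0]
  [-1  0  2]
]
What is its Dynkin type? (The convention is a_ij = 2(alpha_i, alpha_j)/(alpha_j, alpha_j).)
The matrix has rank 3 with 2's on the diagonal. Reading the off-diagonal entries as Dynkin edges (a single edge where a_ij = a_ji = -1; a double or triple edge where a_ij * a_ji = 2 or 3), the diagram is a chain of 3 nodes with a double edge at one end; the terminal node there is the unique short simple root (B_3). One simple-root ordering that puts it in standard form is (alpha_3, alpha_1, alpha_2). So the algebra is type B_3, i.e. so(7).

B_3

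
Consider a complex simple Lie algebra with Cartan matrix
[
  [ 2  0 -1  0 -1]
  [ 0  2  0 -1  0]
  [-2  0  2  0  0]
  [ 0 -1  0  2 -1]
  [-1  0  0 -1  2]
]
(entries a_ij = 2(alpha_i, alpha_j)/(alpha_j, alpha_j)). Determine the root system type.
C5

The matrix has rank 5 with 2's on the diagonal. Reading the off-diagonal entries as Dynkin edges (a single edge where a_ij = a_ji = -1; a double or triple edge where a_ij * a_ji = 2 or 3), the diagram is a chain of 5 nodes with a double edge at one end; the terminal node there is the unique long simple root (C_5). One simple-root ordering that puts it in standard form is (alpha_2, alpha_4, alpha_5, alpha_1, alpha_3). So the algebra is type C_5, i.e. sp(10).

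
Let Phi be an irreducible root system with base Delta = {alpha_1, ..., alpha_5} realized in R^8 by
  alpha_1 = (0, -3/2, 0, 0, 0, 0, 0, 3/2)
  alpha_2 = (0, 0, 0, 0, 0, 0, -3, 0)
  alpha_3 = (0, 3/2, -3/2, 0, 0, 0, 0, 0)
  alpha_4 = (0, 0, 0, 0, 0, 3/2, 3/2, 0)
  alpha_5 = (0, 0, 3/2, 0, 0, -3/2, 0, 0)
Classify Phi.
Compute the Cartan integers a_ij = 2(alpha_i, alpha_j)/(alpha_j, alpha_j); the resulting 5x5 Cartan matrix is
[[2, 0, -1, 0, 0], [0, 2, 0, -2, 0], [-1, 0, 2, 0, -1], [0, -1, 0, 2, -1], [0, 0, -1, -1, 2]].
The roots have two lengths (squared-length ratio 2:1); the short ones are alpha_{1,3,4,5}. The associated Dynkin diagram is a chain of 5 nodes with a double edge at one end; the terminal node there is the unique long simple root (C_5), so the type is C_5 (the algebra sp(10)).

type C_5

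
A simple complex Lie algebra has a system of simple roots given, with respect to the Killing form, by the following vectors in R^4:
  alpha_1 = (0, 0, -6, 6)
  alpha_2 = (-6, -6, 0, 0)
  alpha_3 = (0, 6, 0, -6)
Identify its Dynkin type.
A3

Compute the Cartan integers a_ij = 2(alpha_i, alpha_j)/(alpha_j, alpha_j); the resulting 3x3 Cartan matrix is
[[2, 0, -1], [0, 2, -1], [-1, -1, 2]].
All simple roots have the same length, so the diagram is simply laced. The associated Dynkin diagram is a chain of 3 nodes with single edges (A_3), so the type is A_3 (the algebra sl(4)).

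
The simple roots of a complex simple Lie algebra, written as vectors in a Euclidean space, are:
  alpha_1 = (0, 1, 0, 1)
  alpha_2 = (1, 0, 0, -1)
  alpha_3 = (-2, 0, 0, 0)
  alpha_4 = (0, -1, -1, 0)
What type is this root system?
type C_4

Compute the Cartan integers a_ij = 2(alpha_i, alpha_j)/(alpha_j, alpha_j); the resulting 4x4 Cartan matrix is
[[2, -1, 0, -1], [-1, 2, -1, 0], [0, -2, 2, 0], [-1, 0, 0, 2]].
The roots have two lengths (squared-length ratio 2:1); the short ones are alpha_{1,2,4}. The associated Dynkin diagram is a chain of 4 nodes with a double edge at one end; the terminal node there is the unique long simple root (C_4), so the type is C_4 (the algebra sp(8)).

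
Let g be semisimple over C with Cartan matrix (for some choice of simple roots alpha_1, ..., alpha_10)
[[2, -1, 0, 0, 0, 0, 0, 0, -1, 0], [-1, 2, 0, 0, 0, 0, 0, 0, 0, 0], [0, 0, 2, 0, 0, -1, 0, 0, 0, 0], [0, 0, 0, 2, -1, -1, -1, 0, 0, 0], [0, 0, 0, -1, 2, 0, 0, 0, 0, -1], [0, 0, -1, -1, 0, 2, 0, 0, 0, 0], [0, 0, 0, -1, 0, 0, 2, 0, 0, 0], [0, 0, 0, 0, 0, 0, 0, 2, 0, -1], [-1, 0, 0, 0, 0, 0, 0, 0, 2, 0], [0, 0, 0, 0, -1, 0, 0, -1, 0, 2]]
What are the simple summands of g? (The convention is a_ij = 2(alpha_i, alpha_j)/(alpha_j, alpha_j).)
A3 + E7

The diagram associated to this matrix has two connected components: the simple roots {alpha_1, alpha_2, alpha_9} form a chain of 3 nodes with single edges (A_3), and {alpha_3, alpha_4, alpha_5, alpha_6, alpha_7, alpha_8, alpha_10} form a chain of 6 nodes with one extra node attached to the third node from one end (E_7). A semisimple Lie algebra decomposes uniquely as the direct sum of simple ideals, one per connected component of its Dynkin diagram, so g ≅ A_3 ⊕ E_7 (dimension 15 + 133 = 148).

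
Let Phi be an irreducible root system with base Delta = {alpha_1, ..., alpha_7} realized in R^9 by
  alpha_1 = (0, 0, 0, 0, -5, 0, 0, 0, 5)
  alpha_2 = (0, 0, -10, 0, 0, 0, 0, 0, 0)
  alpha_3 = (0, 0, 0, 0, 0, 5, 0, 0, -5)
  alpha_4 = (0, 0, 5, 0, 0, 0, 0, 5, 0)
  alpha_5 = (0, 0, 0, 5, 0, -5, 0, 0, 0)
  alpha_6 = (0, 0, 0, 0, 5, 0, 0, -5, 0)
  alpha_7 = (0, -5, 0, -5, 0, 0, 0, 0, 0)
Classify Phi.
Compute the Cartan integers a_ij = 2(alpha_i, alpha_j)/(alpha_j, alpha_j); the resulting 7x7 Cartan matrix is
[[2, 0, -1, 0, 0, -1, 0], [0, 2, 0, -2, 0, 0, 0], [-1, 0, 2, 0, -1, 0, 0], [0, -1, 0, 2, 0, -1, 0], [0, 0, -1, 0, 2, 0, -1], [-1, 0, 0, -1, 0, 2, 0], [0, 0, 0, 0, -1, 0, 2]].
The roots have two lengths (squared-length ratio 2:1); the short ones are alpha_{1,3,4,5,6,7}. The associated Dynkin diagram is a chain of 7 nodes with a double edge at one end; the terminal node there is the unique long simple root (C_7), so the type is C_7 (the algebra sp(14)).

type C_7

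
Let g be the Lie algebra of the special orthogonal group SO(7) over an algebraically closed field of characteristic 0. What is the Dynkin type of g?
B_3

This is so(7) with 7 odd, which has dimension 7(7-1)/2 = 21 and rank (7-1)/2 = 3. In the classification of classical Lie algebras, the orthogonal algebra so(2n+1) in an odd number of variables has type B_n; here n = 3, so the Dynkin diagram is a chain of 3 nodes with a double edge at one end; the terminal node there is the unique short simple root (B_3). Hence the type is B_3.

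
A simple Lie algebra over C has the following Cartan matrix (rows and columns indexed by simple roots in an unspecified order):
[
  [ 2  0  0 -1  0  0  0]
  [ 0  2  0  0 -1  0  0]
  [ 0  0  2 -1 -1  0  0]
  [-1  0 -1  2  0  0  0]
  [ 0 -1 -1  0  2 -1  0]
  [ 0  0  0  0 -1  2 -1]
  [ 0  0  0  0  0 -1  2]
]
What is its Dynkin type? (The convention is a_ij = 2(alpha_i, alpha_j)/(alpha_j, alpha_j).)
The matrix has rank 7 with 2's on the diagonal. Reading the off-diagonal entries as Dynkin edges (a single edge where a_ij = a_ji = -1; a double or triple edge where a_ij * a_ji = 2 or 3), the diagram is a chain of 6 nodes with one extra node attached to the third node from one end (E_7). One simple-root ordering that puts it in standard form is (alpha_7, alpha_2, alpha_6, alpha_5, alpha_3, alpha_4, alpha_1). So the algebra is type E_7.

E_7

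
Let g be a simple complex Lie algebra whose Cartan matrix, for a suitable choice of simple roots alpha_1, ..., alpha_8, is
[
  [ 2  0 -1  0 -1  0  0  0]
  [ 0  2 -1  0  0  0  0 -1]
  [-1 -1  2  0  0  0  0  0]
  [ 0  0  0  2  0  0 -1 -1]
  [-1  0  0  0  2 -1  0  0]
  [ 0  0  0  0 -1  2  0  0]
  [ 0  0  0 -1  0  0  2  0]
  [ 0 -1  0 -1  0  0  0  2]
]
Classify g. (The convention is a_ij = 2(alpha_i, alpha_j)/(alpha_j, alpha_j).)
A_8 (sl(9))

The matrix has rank 8 with 2's on the diagonal. Reading the off-diagonal entries as Dynkin edges (a single edge where a_ij = a_ji = -1; a double or triple edge where a_ij * a_ji = 2 or 3), the diagram is a chain of 8 nodes with single edges (A_8). One simple-root ordering that puts it in standard form is (alpha_6, alpha_5, alpha_1, alpha_3, alpha_2, alpha_8, alpha_4, alpha_7). So the algebra is type A_8, i.e. sl(9).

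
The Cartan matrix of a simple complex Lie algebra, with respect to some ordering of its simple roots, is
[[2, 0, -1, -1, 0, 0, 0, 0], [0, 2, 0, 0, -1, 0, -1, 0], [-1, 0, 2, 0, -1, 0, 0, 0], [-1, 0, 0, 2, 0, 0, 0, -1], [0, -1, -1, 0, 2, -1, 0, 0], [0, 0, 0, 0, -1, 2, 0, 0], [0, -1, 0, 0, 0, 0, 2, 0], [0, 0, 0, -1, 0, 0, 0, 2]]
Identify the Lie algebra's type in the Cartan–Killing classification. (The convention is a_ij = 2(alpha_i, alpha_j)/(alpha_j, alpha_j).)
E8

The matrix has rank 8 with 2's on the diagonal. Reading the off-diagonal entries as Dynkin edges (a single edge where a_ij = a_ji = -1; a double or triple edge where a_ij * a_ji = 2 or 3), the diagram is a chain of 7 nodes with one extra node attached to the third node from one end (E_8). One simple-root ordering that puts it in standard form is (alpha_7, alpha_6, alpha_2, alpha_5, alpha_3, alpha_1, alpha_4, alpha_8). So the algebra is type E_8.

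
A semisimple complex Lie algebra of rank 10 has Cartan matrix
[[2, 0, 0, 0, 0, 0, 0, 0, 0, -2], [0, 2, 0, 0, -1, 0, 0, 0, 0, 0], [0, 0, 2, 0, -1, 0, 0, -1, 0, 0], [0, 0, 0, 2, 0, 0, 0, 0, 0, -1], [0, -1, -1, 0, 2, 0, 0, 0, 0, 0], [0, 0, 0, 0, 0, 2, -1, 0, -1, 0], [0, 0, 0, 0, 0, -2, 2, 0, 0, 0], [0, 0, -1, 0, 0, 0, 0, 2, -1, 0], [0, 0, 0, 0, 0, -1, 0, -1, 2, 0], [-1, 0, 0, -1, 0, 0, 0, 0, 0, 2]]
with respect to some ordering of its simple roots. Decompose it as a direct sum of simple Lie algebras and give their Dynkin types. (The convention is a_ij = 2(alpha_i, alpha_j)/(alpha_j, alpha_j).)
The diagram associated to this matrix has two connected components: the simple roots {alpha_1, alpha_4, alpha_10} form a chain of 3 nodes with a double edge at one end; the terminal node there is the unique long simple root (C_3), and {alpha_2, alpha_3, alpha_5, alpha_6, alpha_7, alpha_8, alpha_9} form a chain of 7 nodes with a double edge at one end; the terminal node there is the unique long simple root (C_7). A semisimple Lie algebra decomposes uniquely as the direct sum of simple ideals, one per connected component of its Dynkin diagram, so g ≅ C_3 ⊕ C_7 (dimension 21 + 105 = 126).

type C_3 + type C_7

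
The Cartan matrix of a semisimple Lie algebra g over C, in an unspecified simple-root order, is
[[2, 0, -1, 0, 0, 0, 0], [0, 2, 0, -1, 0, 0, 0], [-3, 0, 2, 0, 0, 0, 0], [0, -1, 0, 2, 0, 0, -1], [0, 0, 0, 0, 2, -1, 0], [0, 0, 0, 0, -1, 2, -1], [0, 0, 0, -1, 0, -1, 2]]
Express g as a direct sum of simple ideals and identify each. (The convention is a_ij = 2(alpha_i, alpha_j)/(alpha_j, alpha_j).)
The diagram associated to this matrix has two connected components: the simple roots {alpha_2, alpha_4, alpha_5, alpha_6, alpha_7} form a chain of 5 nodes with single edges (A_5), and {alpha_1, alpha_3} form two nodes joined by a triple edge (G_2). A semisimple Lie algebra decomposes uniquely as the direct sum of simple ideals, one per connected component of its Dynkin diagram, so g ≅ A_5 ⊕ G_2 (dimension 35 + 14 = 49).

type A_5 + type G_2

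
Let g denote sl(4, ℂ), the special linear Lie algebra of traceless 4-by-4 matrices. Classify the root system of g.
This is sl(4), which has dimension 4^2 - 1 = 15 and rank 4 - 1 = 3 (a Cartan subalgebra is the diagonal traceless matrices). In the classification of classical Lie algebras, the special linear algebra sl(n+1) has type A_n; here n = 3, so the Dynkin diagram is a chain of 3 nodes with single edges (A_3). Hence the type is A_3.

A_3 (sl(4))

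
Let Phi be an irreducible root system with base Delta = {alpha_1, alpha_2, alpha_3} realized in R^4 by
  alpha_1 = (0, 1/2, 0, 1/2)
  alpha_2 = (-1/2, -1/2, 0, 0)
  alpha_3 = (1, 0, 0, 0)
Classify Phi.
Compute the Cartan integers a_ij = 2(alpha_i, alpha_j)/(alpha_j, alpha_j); the resulting 3x3 Cartan matrix is
[[2, -1, 0], [-1, 2, -1], [0, -2, 2]].
The roots have two lengths (squared-length ratio 2:1); the short ones are alpha_{1,2}. The associated Dynkin diagram is a chain of 3 nodes with a double edge at one end; the terminal node there is the unique long simple root (C_3), so the type is C_3 (the algebra sp(6)).

C_3 (sp(6))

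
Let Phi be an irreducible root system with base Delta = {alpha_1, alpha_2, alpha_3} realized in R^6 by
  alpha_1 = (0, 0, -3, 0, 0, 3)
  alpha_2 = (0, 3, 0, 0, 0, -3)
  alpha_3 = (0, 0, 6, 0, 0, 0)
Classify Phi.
type C_3

Compute the Cartan integers a_ij = 2(alpha_i, alpha_j)/(alpha_j, alpha_j); the resulting 3x3 Cartan matrix is
[[2, -1, -1], [-1, 2, 0], [-2, 0, 2]].
The roots have two lengths (squared-length ratio 2:1); the short ones are alpha_{1,2}. The associated Dynkin diagram is a chain of 3 nodes with a double edge at one end; the terminal node there is the unique long simple root (C_3), so the type is C_3 (the algebra sp(6)).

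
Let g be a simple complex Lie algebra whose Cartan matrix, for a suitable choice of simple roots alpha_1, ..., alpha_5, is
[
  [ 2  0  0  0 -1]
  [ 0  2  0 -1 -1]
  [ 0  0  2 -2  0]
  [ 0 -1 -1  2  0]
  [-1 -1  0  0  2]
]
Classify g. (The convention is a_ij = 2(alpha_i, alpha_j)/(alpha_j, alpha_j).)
C_5

The matrix has rank 5 with 2's on the diagonal. Reading the off-diagonal entries as Dynkin edges (a single edge where a_ij = a_ji = -1; a double or triple edge where a_ij * a_ji = 2 or 3), the diagram is a chain of 5 nodes with a double edge at one end; the terminal node there is the unique long simple root (C_5). One simple-root ordering that puts it in standard form is (alpha_1, alpha_5, alpha_2, alpha_4, alpha_3). So the algebra is type C_5, i.e. sp(10).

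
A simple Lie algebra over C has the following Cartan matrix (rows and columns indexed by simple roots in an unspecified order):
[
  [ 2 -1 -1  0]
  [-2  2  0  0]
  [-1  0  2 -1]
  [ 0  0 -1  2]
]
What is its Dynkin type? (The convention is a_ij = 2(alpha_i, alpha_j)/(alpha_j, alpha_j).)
The matrix has rank 4 with 2's on the diagonal. Reading the off-diagonal entries as Dynkin edges (a single edge where a_ij = a_ji = -1; a double or triple edge where a_ij * a_ji = 2 or 3), the diagram is a chain of 4 nodes with a double edge at one end; the terminal node there is the unique long simple root (C_4). One simple-root ordering that puts it in standard form is (alpha_4, alpha_3, alpha_1, alpha_2). So the algebra is type C_4, i.e. sp(8).

C_4 (sp(8))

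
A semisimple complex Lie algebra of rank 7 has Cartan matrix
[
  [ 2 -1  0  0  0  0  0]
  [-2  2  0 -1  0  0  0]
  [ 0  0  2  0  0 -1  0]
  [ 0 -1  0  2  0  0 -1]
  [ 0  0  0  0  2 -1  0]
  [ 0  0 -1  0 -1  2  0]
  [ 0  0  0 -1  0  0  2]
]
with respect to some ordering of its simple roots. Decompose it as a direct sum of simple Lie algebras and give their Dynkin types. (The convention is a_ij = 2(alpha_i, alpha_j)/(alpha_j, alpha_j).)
type A_3 + type B_4

The diagram associated to this matrix has two connected components: the simple roots {alpha_3, alpha_5, alpha_6} form a chain of 3 nodes with single edges (A_3), and {alpha_1, alpha_2, alpha_4, alpha_7} form a chain of 4 nodes with a double edge at one end; the terminal node there is the unique short simple root (B_4). A semisimple Lie algebra decomposes uniquely as the direct sum of simple ideals, one per connected component of its Dynkin diagram, so g ≅ A_3 ⊕ B_4 (dimension 15 + 36 = 51).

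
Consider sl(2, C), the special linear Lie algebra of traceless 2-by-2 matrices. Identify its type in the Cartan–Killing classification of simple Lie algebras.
This is sl(2), which has dimension 2^2 - 1 = 3 and rank 2 - 1 = 1 (a Cartan subalgebra is the diagonal traceless matrices). In the classification of classical Lie algebras, the special linear algebra sl(n+1) has type A_n; here n = 1, so the Dynkin diagram is a chain of 1 nodes with single edges (A_1). Hence the type is A_1.

A1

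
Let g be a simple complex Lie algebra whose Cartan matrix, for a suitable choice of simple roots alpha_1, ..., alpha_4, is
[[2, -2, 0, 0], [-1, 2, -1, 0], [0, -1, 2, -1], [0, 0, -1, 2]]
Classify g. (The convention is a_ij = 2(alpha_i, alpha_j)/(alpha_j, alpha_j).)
C_4 (sp(8))

The matrix has rank 4 with 2's on the diagonal. Reading the off-diagonal entries as Dynkin edges (a single edge where a_ij = a_ji = -1; a double or triple edge where a_ij * a_ji = 2 or 3), the diagram is a chain of 4 nodes with a double edge at one end; the terminal node there is the unique long simple root (C_4). One simple-root ordering that puts it in standard form is (alpha_4, alpha_3, alpha_2, alpha_1). So the algebra is type C_4, i.e. sp(8).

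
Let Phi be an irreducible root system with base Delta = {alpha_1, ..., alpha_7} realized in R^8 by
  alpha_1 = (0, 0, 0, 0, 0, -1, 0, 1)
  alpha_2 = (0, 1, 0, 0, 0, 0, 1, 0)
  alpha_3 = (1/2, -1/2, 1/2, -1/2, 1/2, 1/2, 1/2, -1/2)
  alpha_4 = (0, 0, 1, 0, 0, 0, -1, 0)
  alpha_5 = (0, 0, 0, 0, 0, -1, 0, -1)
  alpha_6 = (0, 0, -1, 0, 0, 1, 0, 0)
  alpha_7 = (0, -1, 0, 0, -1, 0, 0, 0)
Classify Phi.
Compute the Cartan integers a_ij = 2(alpha_i, alpha_j)/(alpha_j, alpha_j); the resulting 7x7 Cartan matrix is
[[2, 0, -1, 0, 0, -1, 0], [0, 2, 0, -1, 0, 0, -1], [-1, 0, 2, 0, 0, 0, 0], [0, -1, 0, 2, 0, -1, 0], [0, 0, 0, 0, 2, -1, 0], [-1, 0, 0, -1, -1, 2, 0], [0, -1, 0, 0, 0, 0, 2]].
All simple roots have the same length, so the diagram is simply laced. The associated Dynkin diagram is a chain of 6 nodes with one extra node attached to the third node from one end (E_7), so the type is E_7.

E7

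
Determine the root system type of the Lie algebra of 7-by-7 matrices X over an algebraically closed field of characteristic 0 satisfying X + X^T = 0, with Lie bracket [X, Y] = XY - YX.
B_3

This is so(7) with 7 odd, which has dimension 7(7-1)/2 = 21 and rank (7-1)/2 = 3. In the classification of classical Lie algebras, the orthogonal algebra so(2n+1) in an odd number of variables has type B_n; here n = 3, so the Dynkin diagram is a chain of 3 nodes with a double edge at one end; the terminal node there is the unique short simple root (B_3). Hence the type is B_3.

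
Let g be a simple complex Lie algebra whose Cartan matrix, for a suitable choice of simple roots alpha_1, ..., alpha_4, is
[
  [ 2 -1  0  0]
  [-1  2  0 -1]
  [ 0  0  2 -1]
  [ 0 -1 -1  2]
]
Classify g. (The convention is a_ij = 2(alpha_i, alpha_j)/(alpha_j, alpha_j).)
The matrix has rank 4 with 2's on the diagonal. Reading the off-diagonal entries as Dynkin edges (a single edge where a_ij = a_ji = -1; a double or triple edge where a_ij * a_ji = 2 or 3), the diagram is a chain of 4 nodes with single edges (A_4). One simple-root ordering that puts it in standard form is (alpha_3, alpha_4, alpha_2, alpha_1). So the algebra is type A_4, i.e. sl(5).

A_4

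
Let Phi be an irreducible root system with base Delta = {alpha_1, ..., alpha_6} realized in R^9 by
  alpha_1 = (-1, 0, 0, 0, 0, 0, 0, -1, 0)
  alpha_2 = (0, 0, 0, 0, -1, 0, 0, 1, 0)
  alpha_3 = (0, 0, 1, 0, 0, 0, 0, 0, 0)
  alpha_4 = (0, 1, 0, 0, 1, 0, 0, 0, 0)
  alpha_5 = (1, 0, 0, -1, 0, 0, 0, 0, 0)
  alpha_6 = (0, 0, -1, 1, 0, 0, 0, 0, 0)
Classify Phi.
Compute the Cartan integers a_ij = 2(alpha_i, alpha_j)/(alpha_j, alpha_j); the resulting 6x6 Cartan matrix is
[[2, -1, 0, 0, -1, 0], [-1, 2, 0, -1, 0, 0], [0, 0, 2, 0, 0, -1], [0, -1, 0, 2, 0, 0], [-1, 0, 0, 0, 2, -1], [0, 0, -2, 0, -1, 2]].
The roots have two lengths (squared-length ratio 2:1); the short ones are alpha_{3}. The associated Dynkin diagram is a chain of 6 nodes with a double edge at one end; the terminal node there is the unique short simple root (B_6), so the type is B_6 (the algebra so(13)).

type B_6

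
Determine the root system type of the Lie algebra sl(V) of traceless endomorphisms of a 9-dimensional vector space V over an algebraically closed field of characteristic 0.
This is sl(9), which has dimension 9^2 - 1 = 80 and rank 9 - 1 = 8 (a Cartan subalgebra is the diagonal traceless matrices). In the classification of classical Lie algebras, the special linear algebra sl(n+1) has type A_n; here n = 8, so the Dynkin diagram is a chain of 8 nodes with single edges (A_8). Hence the type is A_8.

A8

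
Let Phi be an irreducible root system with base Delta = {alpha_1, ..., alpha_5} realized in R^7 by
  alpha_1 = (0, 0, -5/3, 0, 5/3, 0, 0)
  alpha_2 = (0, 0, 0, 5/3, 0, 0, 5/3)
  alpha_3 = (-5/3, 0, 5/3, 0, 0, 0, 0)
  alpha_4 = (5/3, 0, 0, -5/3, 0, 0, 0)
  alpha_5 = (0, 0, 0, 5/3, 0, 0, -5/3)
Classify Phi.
D5

Compute the Cartan integers a_ij = 2(alpha_i, alpha_j)/(alpha_j, alpha_j); the resulting 5x5 Cartan matrix is
[[2, 0, -1, 0, 0], [0, 2, 0, -1, 0], [-1, 0, 2, -1, 0], [0, -1, -1, 2, -1], [0, 0, 0, -1, 2]].
All simple roots have the same length, so the diagram is simply laced. The associated Dynkin diagram is a chain of 3 nodes with a fork of two nodes at one end (D_5), so the type is D_5 (the algebra so(10)).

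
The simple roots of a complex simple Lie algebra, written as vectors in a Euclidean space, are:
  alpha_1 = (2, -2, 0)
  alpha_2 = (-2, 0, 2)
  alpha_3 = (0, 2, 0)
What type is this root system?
Compute the Cartan integers a_ij = 2(alpha_i, alpha_j)/(alpha_j, alpha_j); the resulting 3x3 Cartan matrix is
[[2, -1, -2], [-1, 2, 0], [-1, 0, 2]].
The roots have two lengths (squared-length ratio 2:1); the short ones are alpha_{3}. The associated Dynkin diagram is a chain of 3 nodes with a double edge at one end; the terminal node there is the unique short simple root (B_3), so the type is B_3 (the algebra so(7)).

B_3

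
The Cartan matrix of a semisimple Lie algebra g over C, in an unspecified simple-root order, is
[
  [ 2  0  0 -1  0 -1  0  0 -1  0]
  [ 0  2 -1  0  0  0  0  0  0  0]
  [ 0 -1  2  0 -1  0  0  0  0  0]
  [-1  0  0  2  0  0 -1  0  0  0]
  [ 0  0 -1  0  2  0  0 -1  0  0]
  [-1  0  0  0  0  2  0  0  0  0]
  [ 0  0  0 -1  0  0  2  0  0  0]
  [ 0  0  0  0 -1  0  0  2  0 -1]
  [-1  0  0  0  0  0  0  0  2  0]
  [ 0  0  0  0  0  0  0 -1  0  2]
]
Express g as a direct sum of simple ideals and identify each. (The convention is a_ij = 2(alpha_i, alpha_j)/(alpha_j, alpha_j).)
The diagram associated to this matrix has two connected components: the simple roots {alpha_2, alpha_3, alpha_5, alpha_8, alpha_10} form a chain of 5 nodes with single edges (A_5), and {alpha_1, alpha_4, alpha_6, alpha_7, alpha_9} form a chain of 3 nodes with a fork of two nodes at one end (D_5). A semisimple Lie algebra decomposes uniquely as the direct sum of simple ideals, one per connected component of its Dynkin diagram, so g ≅ A_5 ⊕ D_5 (dimension 35 + 45 = 80).

A_5 (sl(6)) + D_5 (so(10))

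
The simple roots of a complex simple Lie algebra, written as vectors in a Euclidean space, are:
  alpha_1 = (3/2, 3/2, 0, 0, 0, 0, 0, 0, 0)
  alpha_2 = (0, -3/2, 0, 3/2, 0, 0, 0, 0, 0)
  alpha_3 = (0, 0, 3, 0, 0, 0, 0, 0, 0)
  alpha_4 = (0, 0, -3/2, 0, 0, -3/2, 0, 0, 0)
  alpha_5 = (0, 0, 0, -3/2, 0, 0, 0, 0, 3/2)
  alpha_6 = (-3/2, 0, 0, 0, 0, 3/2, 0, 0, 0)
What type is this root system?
type C_6

Compute the Cartan integers a_ij = 2(alpha_i, alpha_j)/(alpha_j, alpha_j); the resulting 6x6 Cartan matrix is
[[2, -1, 0, 0, 0, -1], [-1, 2, 0, 0, -1, 0], [0, 0, 2, -2, 0, 0], [0, 0, -1, 2, 0, -1], [0, -1, 0, 0, 2, 0], [-1, 0, 0, -1, 0, 2]].
The roots have two lengths (squared-length ratio 2:1); the short ones are alpha_{1,2,4,5,6}. The associated Dynkin diagram is a chain of 6 nodes with a double edge at one end; the terminal node there is the unique long simple root (C_6), so the type is C_6 (the algebra sp(12)).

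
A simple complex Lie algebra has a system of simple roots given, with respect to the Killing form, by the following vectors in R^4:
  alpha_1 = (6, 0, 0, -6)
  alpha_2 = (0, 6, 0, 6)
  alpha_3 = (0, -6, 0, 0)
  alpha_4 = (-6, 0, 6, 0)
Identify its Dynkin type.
Compute the Cartan integers a_ij = 2(alpha_i, alpha_j)/(alpha_j, alpha_j); the resulting 4x4 Cartan matrix is
[[2, -1, 0, -1], [-1, 2, -2, 0], [0, -1, 2, 0], [-1, 0, 0, 2]].
The roots have two lengths (squared-length ratio 2:1); the short ones are alpha_{3}. The associated Dynkin diagram is a chain of 4 nodes with a double edge at one end; the terminal node there is the unique short simple root (B_4), so the type is B_4 (the algebra so(9)).

B_4 (so(9))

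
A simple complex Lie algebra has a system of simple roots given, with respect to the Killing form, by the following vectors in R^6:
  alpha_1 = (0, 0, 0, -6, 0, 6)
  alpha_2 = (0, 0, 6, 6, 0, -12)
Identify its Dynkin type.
Compute the Cartan integers a_ij = 2(alpha_i, alpha_j)/(alpha_j, alpha_j); the resulting 2x2 Cartan matrix is
[[2, -1], [-3, 2]].
The roots have two lengths (squared-length ratio 3:1); the short ones are alpha_{1}. The associated Dynkin diagram is two nodes joined by a triple edge (G_2), so the type is G_2.

G2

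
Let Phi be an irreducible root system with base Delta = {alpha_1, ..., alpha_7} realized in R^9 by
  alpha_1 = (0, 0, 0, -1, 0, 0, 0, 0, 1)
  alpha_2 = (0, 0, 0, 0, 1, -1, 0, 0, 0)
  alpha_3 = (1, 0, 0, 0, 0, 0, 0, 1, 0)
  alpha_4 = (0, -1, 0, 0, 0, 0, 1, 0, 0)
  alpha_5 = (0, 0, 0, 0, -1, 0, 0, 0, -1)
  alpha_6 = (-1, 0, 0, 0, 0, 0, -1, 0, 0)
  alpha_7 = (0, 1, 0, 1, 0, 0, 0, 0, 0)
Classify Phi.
A_7

Compute the Cartan integers a_ij = 2(alpha_i, alpha_j)/(alpha_j, alpha_j); the resulting 7x7 Cartan matrix is
[[2, 0, 0, 0, -1, 0, -1], [0, 2, 0, 0, -1, 0, 0], [0, 0, 2, 0, 0, -1, 0], [0, 0, 0, 2, 0, -1, -1], [-1, -1, 0, 0, 2, 0, 0], [0, 0, -1, -1, 0, 2, 0], [-1, 0, 0, -1, 0, 0, 2]].
All simple roots have the same length, so the diagram is simply laced. The associated Dynkin diagram is a chain of 7 nodes with single edges (A_7), so the type is A_7 (the algebra sl(8)).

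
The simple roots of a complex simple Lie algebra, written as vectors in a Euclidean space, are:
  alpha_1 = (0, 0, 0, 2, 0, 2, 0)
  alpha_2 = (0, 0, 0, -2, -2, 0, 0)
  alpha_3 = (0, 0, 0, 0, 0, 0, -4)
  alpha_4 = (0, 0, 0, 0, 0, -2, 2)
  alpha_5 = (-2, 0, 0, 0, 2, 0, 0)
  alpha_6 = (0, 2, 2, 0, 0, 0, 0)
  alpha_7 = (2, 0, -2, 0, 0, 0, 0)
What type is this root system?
Compute the Cartan integers a_ij = 2(alpha_i, alpha_j)/(alpha_j, alpha_j); the resulting 7x7 Cartan matrix is
[[2, -1, 0, -1, 0, 0, 0], [-1, 2, 0, 0, -1, 0, 0], [0, 0, 2, -2, 0, 0, 0], [-1, 0, -1, 2, 0, 0, 0], [0, -1, 0, 0, 2, 0, -1], [0, 0, 0, 0, 0, 2, -1], [0, 0, 0, 0, -1, -1, 2]].
The roots have two lengths (squared-length ratio 2:1); the short ones are alpha_{1,2,4,5,6,7}. The associated Dynkin diagram is a chain of 7 nodes with a double edge at one end; the terminal node there is the unique long simple root (C_7), so the type is C_7 (the algebra sp(14)).

C_7 (sp(14))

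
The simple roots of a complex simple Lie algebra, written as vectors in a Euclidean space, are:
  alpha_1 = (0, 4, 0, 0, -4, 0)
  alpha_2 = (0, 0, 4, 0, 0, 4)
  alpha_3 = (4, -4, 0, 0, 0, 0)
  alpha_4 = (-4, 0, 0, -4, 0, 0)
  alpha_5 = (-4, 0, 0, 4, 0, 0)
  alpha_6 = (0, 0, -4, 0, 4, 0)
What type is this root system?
Compute the Cartan integers a_ij = 2(alpha_i, alpha_j)/(alpha_j, alpha_j); the resulting 6x6 Cartan matrix is
[[2, 0, -1, 0, 0, -1], [0, 2, 0, 0, 0, -1], [-1, 0, 2, -1, -1, 0], [0, 0, -1, 2, 0, 0], [0, 0, -1, 0, 2, 0], [-1, -1, 0, 0, 0, 2]].
All simple roots have the same length, so the diagram is simply laced. The associated Dynkin diagram is a chain of 4 nodes with a fork of two nodes at one end (D_6), so the type is D_6 (the algebra so(12)).

D_6 (so(12))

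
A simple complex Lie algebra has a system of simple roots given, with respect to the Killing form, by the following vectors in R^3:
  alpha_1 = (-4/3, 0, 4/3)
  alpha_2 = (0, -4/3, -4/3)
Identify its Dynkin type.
Compute the Cartan integers a_ij = 2(alpha_i, alpha_j)/(alpha_j, alpha_j); the resulting 2x2 Cartan matrix is
[[2, -1], [-1, 2]].
All simple roots have the same length, so the diagram is simply laced. The associated Dynkin diagram is a chain of 2 nodes with single edges (A_2), so the type is A_2 (the algebra sl(3)).

A_2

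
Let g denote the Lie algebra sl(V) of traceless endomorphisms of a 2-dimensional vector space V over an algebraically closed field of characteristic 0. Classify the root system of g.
This is sl(2), which has dimension 2^2 - 1 = 3 and rank 2 - 1 = 1 (a Cartan subalgebra is the diagonal traceless matrices). In the classification of classical Lie algebras, the special linear algebra sl(n+1) has type A_n; here n = 1, so the Dynkin diagram is a chain of 1 nodes with single edges (A_1). Hence the type is A_1.

A_1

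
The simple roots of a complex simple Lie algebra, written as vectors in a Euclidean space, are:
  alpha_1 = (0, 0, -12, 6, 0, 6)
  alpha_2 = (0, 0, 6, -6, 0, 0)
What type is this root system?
G_2

Compute the Cartan integers a_ij = 2(alpha_i, alpha_j)/(alpha_j, alpha_j); the resulting 2x2 Cartan matrix is
[[2, -3], [-1, 2]].
The roots have two lengths (squared-length ratio 3:1); the short ones are alpha_{2}. The associated Dynkin diagram is two nodes joined by a triple edge (G_2), so the type is G_2.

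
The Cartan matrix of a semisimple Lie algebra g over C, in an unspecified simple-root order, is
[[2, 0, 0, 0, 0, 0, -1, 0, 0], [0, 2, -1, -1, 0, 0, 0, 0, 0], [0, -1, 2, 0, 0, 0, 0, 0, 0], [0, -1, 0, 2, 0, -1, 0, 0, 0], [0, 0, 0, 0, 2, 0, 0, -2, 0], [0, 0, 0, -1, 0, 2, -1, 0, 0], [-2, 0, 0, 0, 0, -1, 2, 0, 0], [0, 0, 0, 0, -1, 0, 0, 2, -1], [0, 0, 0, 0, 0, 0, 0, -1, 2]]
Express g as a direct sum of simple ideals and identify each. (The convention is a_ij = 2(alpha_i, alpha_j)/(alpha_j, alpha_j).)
type B_6 + type C_3

The diagram associated to this matrix has two connected components: the simple roots {alpha_1, alpha_2, alpha_3, alpha_4, alpha_6, alpha_7} form a chain of 6 nodes with a double edge at one end; the terminal node there is the unique short simple root (B_6), and {alpha_5, alpha_8, alpha_9} form a chain of 3 nodes with a double edge at one end; the terminal node there is the unique long simple root (C_3). A semisimple Lie algebra decomposes uniquely as the direct sum of simple ideals, one per connected component of its Dynkin diagram, so g ≅ B_6 ⊕ C_3 (dimension 78 + 21 = 99).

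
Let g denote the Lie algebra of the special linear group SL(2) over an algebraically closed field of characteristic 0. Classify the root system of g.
This is sl(2), which has dimension 2^2 - 1 = 3 and rank 2 - 1 = 1 (a Cartan subalgebra is the diagonal traceless matrices). In the classification of classical Lie algebras, the special linear algebra sl(n+1) has type A_n; here n = 1, so the Dynkin diagram is a chain of 1 nodes with single edges (A_1). Hence the type is A_1.

A_1 (sl(2))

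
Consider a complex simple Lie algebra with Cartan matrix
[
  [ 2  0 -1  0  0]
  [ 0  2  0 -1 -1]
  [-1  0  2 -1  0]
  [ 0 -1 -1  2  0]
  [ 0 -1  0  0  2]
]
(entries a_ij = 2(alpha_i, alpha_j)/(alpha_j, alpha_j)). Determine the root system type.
A_5

The matrix has rank 5 with 2's on the diagonal. Reading the off-diagonal entries as Dynkin edges (a single edge where a_ij = a_ji = -1; a double or triple edge where a_ij * a_ji = 2 or 3), the diagram is a chain of 5 nodes with single edges (A_5). One simple-root ordering that puts it in standard form is (alpha_5, alpha_2, alpha_4, alpha_3, alpha_1). So the algebra is type A_5, i.e. sl(6).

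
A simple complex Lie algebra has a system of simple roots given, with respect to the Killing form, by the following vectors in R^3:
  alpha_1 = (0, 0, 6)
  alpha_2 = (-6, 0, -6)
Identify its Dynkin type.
Compute the Cartan integers a_ij = 2(alpha_i, alpha_j)/(alpha_j, alpha_j); the resulting 2x2 Cartan matrix is
[[2, -1], [-2, 2]].
The roots have two lengths (squared-length ratio 2:1); the short ones are alpha_{1}. The associated Dynkin diagram is a chain of 2 nodes with a double edge at one end; the terminal node there is the unique short simple root (B_2), so the type is B_2 (the algebra so(5)).

B2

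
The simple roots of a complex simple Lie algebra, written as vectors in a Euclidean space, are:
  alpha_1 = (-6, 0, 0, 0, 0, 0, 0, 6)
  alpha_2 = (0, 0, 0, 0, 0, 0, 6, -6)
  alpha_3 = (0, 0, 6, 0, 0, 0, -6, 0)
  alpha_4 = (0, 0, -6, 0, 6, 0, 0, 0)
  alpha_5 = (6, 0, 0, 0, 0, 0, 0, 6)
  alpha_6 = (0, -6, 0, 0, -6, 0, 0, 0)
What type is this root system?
Compute the Cartan integers a_ij = 2(alpha_i, alpha_j)/(alpha_j, alpha_j); the resulting 6x6 Cartan matrix is
[[2, -1, 0, 0, 0, 0], [-1, 2, -1, 0, -1, 0], [0, -1, 2, -1, 0, 0], [0, 0, -1, 2, 0, -1], [0, -1, 0, 0, 2, 0], [0, 0, 0, -1, 0, 2]].
All simple roots have the same length, so the diagram is simply laced. The associated Dynkin diagram is a chain of 4 nodes with a fork of two nodes at one end (D_6), so the type is D_6 (the algebra so(12)).

D_6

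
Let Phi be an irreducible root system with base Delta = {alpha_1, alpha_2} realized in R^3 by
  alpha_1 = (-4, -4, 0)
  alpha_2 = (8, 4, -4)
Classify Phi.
Compute the Cartan integers a_ij = 2(alpha_i, alpha_j)/(alpha_j, alpha_j); the resulting 2x2 Cartan matrix is
[[2, -1], [-3, 2]].
The roots have two lengths (squared-length ratio 3:1); the short ones are alpha_{1}. The associated Dynkin diagram is two nodes joined by a triple edge (G_2), so the type is G_2.

G2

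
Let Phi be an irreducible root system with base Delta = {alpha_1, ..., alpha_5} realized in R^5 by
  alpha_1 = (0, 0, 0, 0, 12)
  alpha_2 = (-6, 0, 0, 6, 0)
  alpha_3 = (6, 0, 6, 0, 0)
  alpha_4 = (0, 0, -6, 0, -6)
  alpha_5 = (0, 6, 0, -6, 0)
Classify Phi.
C_5

Compute the Cartan integers a_ij = 2(alpha_i, alpha_j)/(alpha_j, alpha_j); the resulting 5x5 Cartan matrix is
[[2, 0, 0, -2, 0], [0, 2, -1, 0, -1], [0, -1, 2, -1, 0], [-1, 0, -1, 2, 0], [0, -1, 0, 0, 2]].
The roots have two lengths (squared-length ratio 2:1); the short ones are alpha_{2,3,4,5}. The associated Dynkin diagram is a chain of 5 nodes with a double edge at one end; the terminal node there is the unique long simple root (C_5), so the type is C_5 (the algebra sp(10)).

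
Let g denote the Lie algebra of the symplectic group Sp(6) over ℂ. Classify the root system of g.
This is sp(6), which has dimension 6(6+1)/2 = 21 and rank 6/2 = 3. In the classification of classical Lie algebras, the symplectic algebra sp(2n) has type C_n; here n = 3, so the Dynkin diagram is a chain of 3 nodes with a double edge at one end; the terminal node there is the unique long simple root (C_3). Hence the type is C_3.

C_3 (sp(6))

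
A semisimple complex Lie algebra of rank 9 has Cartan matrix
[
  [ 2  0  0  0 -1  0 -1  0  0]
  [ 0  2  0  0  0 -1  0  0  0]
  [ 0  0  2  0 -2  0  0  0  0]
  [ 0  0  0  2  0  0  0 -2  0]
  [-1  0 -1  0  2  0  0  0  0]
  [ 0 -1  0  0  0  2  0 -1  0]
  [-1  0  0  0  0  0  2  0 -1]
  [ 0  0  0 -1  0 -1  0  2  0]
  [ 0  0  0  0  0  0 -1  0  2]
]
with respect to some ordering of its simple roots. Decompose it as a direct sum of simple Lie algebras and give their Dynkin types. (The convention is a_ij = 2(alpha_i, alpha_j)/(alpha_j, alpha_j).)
The diagram associated to this matrix has two connected components: the simple roots {alpha_2, alpha_4, alpha_6, alpha_8} form a chain of 4 nodes with a double edge at one end; the terminal node there is the unique long simple root (C_4), and {alpha_1, alpha_3, alpha_5, alpha_7, alpha_9} form a chain of 5 nodes with a double edge at one end; the terminal node there is the unique long simple root (C_5). A semisimple Lie algebra decomposes uniquely as the direct sum of simple ideals, one per connected component of its Dynkin diagram, so g ≅ C_4 ⊕ C_5 (dimension 36 + 55 = 91).

C_4 (sp(8)) ⊕ C_5 (sp(10))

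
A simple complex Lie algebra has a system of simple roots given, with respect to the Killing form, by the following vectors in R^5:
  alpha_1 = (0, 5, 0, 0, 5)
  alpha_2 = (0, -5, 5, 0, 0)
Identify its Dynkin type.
Compute the Cartan integers a_ij = 2(alpha_i, alpha_j)/(alpha_j, alpha_j); the resulting 2x2 Cartan matrix is
[[2, -1], [-1, 2]].
All simple roots have the same length, so the diagram is simply laced. The associated Dynkin diagram is a chain of 2 nodes with single edges (A_2), so the type is A_2 (the algebra sl(3)).

A_2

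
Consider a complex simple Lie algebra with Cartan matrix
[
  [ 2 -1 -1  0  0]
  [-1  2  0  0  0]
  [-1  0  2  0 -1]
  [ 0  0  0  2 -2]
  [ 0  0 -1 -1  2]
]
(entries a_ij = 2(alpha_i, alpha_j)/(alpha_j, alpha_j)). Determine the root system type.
type C_5

The matrix has rank 5 with 2's on the diagonal. Reading the off-diagonal entries as Dynkin edges (a single edge where a_ij = a_ji = -1; a double or triple edge where a_ij * a_ji = 2 or 3), the diagram is a chain of 5 nodes with a double edge at one end; the terminal node there is the unique long simple root (C_5). One simple-root ordering that puts it in standard form is (alpha_2, alpha_1, alpha_3, alpha_5, alpha_4). So the algebra is type C_5, i.e. sp(10).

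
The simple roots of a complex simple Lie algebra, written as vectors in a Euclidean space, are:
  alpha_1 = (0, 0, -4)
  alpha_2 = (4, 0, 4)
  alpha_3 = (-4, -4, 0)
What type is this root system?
type B_3

Compute the Cartan integers a_ij = 2(alpha_i, alpha_j)/(alpha_j, alpha_j); the resulting 3x3 Cartan matrix is
[[2, -1, 0], [-2, 2, -1], [0, -1, 2]].
The roots have two lengths (squared-length ratio 2:1); the short ones are alpha_{1}. The associated Dynkin diagram is a chain of 3 nodes with a double edge at one end; the terminal node there is the unique short simple root (B_3), so the type is B_3 (the algebra so(7)).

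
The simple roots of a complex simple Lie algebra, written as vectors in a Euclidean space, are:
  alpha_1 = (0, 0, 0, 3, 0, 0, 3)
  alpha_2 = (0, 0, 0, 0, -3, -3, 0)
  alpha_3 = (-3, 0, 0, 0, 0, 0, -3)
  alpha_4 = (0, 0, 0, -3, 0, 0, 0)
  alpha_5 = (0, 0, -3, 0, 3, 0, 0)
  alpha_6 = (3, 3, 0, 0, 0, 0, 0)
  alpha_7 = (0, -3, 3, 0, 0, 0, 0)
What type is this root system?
Compute the Cartan integers a_ij = 2(alpha_i, alpha_j)/(alpha_j, alpha_j); the resulting 7x7 Cartan matrix is
[[2, 0, -1, -2, 0, 0, 0], [0, 2, 0, 0, -1, 0, 0], [-1, 0, 2, 0, 0, -1, 0], [-1, 0, 0, 2, 0, 0, 0], [0, -1, 0, 0, 2, 0, -1], [0, 0, -1, 0, 0, 2, -1], [0, 0, 0, 0, -1, -1, 2]].
The roots have two lengths (squared-length ratio 2:1); the short ones are alpha_{4}. The associated Dynkin diagram is a chain of 7 nodes with a double edge at one end; the terminal node there is the unique short simple root (B_7), so the type is B_7 (the algebra so(15)).

B_7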